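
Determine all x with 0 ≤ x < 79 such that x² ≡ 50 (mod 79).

Since 79 ≡ 3 (mod 4), a square root of 50 is 50^((79+1)/4) = 50^20 mod 79.
Repeated squaring: 50^2≡51, 50^4≡73, 50^8≡36, 50^16≡32 (mod 79).
50^20 = 50^(16+4) ≡ 45 (mod 79).
Check: 45² = 2025 ≡ 50 (mod 79). The two roots are 34 and 45.

34, 45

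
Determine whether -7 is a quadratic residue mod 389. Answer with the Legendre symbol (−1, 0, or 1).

First reduce: -7 ≡ 382 (mod 389).
Pull out 2: since 389 ≡ 5 (mod 8), (2/389) = -1.
Reciprocity: 191 ≡ 3 and 389 ≡ 1 (mod 4), so (191/389) = +(389/191).
Reduce top mod 191: now compute (7/191).
Reciprocity: 7 ≡ 3 and 191 ≡ 3 (mod 4), so (7/191) = −(191/7).
Reduce top mod 7: now compute (2/7).
Pull out 2: since 7 ≡ 7 (mod 8), (2/7) = +1.
Reached (1/7) = 1. Collecting the sign flips along the way, the symbol is +1.

1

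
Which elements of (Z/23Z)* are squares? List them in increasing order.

Square k = 1,…,11 (k and 23−k give the same square):
1²=1, 2²=4, 3²=9, 4²=16, 5²≡2, 6²≡13, 7²≡3, 8²≡18, 9²≡12, 10²≡8, 11²≡6 (mod 23).
So the quadratic residues mod 23 are {1, 2, 3, 4, 6, 8, 9, 12, 13, 16, 18}.

1, 2, 3, 4, 6, 8, 9, 12, 13, 16, 18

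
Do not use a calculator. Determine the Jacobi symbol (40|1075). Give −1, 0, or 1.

0

Pull out 2^3: since 1075 ≡ 3 (mod 8), (2/1075) = -1, so (2/1075)^3 = -1.
Reciprocity: 5 ≡ 1 and 1075 ≡ 3 (mod 4), so (5/1075) = +(1075/5).
Reduce top mod 5: now compute (0/5).
Top reduces to 0: gcd > 1, so the symbol is 0.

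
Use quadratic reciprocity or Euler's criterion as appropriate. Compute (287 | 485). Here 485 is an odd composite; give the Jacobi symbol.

-1

Reciprocity: 287 ≡ 3 and 485 ≡ 1 (mod 4), so (287/485) = +(485/287).
Reduce top mod 287: now compute (198/287).
Pull out 2: since 287 ≡ 7 (mod 8), (2/287) = +1.
Reciprocity: 99 ≡ 3 and 287 ≡ 3 (mod 4), so (99/287) = −(287/99).
Reduce top mod 99: now compute (89/99).
Reciprocity: 89 ≡ 1 and 99 ≡ 3 (mod 4), so (89/99) = +(99/89).
Reduce top mod 89: now compute (10/89).
Pull out 2: since 89 ≡ 1 (mod 8), (2/89) = +1.
Reciprocity: 5 ≡ 1 and 89 ≡ 1 (mod 4), so (5/89) = +(89/5).
Reduce top mod 5: now compute (4/5).
Pull out 2^2: since 5 ≡ 5 (mod 8), (2/5) = -1, so (2/5)^2 = +1.
Reached (1/5) = 1. Collecting the sign flips along the way, the symbol is -1.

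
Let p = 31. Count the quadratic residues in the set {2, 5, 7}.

(2/31) = +1 → QR.
(5/31) = +1 → QR.
(7/31) = +1 → QR.
Total quadratic residues among the 3: 3.

3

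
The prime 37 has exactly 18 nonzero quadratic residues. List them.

Square k = 1,…,18 (k and 37−k give the same square):
1²=1, 2²=4, 3²=9, 4²=16, 5²=25, 6²=36, 7²≡12, 8²≡27, 9²≡7, 10²≡26, 11²≡10, 12²≡33, 13²≡21, 14²≡11, 15²≡3, 16²≡34, 17²≡30, 18²≡28 (mod 37).
So the quadratic residues mod 37 are {1, 3, 4, 7, 9, 10, 11, 12, 16, 21, 25, 26, 27, 28, 30, 33, 34, 36}.

1 3 4 7 9 10 11 12 16 21 25 26 27 28 30 33 34 36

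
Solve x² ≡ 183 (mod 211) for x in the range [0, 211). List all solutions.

82, 129

Since 211 ≡ 3 (mod 4), a square root of 183 is 183^((211+1)/4) = 183^53 mod 211.
Repeated squaring: 183^2≡151, 183^4≡13, 183^8≡169, 183^16≡76, 183^32≡79 (mod 211).
183^53 = 183^(32+16+4+1) ≡ 82 (mod 211).
Check: 82² = 6724 ≡ 183 (mod 211). The two roots are 82 and 129.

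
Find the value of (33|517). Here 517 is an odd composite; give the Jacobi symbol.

Reciprocity: 33 ≡ 1 and 517 ≡ 1 (mod 4), so (33/517) = +(517/33).
Reduce top mod 33: now compute (22/33).
Pull out 2: since 33 ≡ 1 (mod 8), (2/33) = +1.
Reciprocity: 11 ≡ 3 and 33 ≡ 1 (mod 4), so (11/33) = +(33/11).
Reduce top mod 11: now compute (0/11).
Top reduces to 0: gcd > 1, so the symbol is 0.

0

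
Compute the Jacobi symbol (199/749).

Reciprocity: 199 ≡ 3 and 749 ≡ 1 (mod 4), so (199/749) = +(749/199).
Reduce top mod 199: now compute (152/199).
Pull out 2^3: since 199 ≡ 7 (mod 8), (2/199) = +1, so (2/199)^3 = +1.
Reciprocity: 19 ≡ 3 and 199 ≡ 3 (mod 4), so (19/199) = −(199/19).
Reduce top mod 19: now compute (9/19).
Reciprocity: 9 ≡ 1 and 19 ≡ 3 (mod 4), so (9/19) = +(19/9).
Reduce top mod 9: now compute (1/9).
Reached (1/9) = 1. Collecting the sign flips along the way, the symbol is -1.

-1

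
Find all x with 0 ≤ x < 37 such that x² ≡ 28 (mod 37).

18, 19

37 ≡ 1 (mod 4), so we find a root by search.
Trying successive values, 18² = 324 ≡ 28 (mod 37). The other root is 37 − 18 = 19.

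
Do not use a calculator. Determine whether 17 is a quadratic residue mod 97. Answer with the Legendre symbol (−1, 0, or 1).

Reciprocity: 17 ≡ 1 and 97 ≡ 1 (mod 4), so (17/97) = +(97/17).
Reduce top mod 17: now compute (12/17).
Pull out 2^2: since 17 ≡ 1 (mod 8), (2/17) = +1, so (2/17)^2 = +1.
Reciprocity: 3 ≡ 3 and 17 ≡ 1 (mod 4), so (3/17) = +(17/3).
Reduce top mod 3: now compute (2/3).
Pull out 2: since 3 ≡ 3 (mod 8), (2/3) = -1.
Reached (1/3) = 1. Collecting the sign flips along the way, the symbol is -1.

-1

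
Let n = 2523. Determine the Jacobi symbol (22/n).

Pull out 2: since 2523 ≡ 3 (mod 8), (2/2523) = -1.
Reciprocity: 11 ≡ 3 and 2523 ≡ 3 (mod 4), so (11/2523) = −(2523/11).
Reduce top mod 11: now compute (4/11).
Pull out 2^2: since 11 ≡ 3 (mod 8), (2/11) = -1, so (2/11)^2 = +1.
Reached (1/11) = 1. Collecting the sign flips along the way, the symbol is +1.

1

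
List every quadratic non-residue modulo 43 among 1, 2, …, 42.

2,3,5,7,8,12,18,19,20,22,26,27,28,29,30,32,33,34,37,39,42

Square k = 1,…,21 (k and 43−k give the same square):
1²=1, 2²=4, 3²=9, 4²=16, 5²=25, 6²=36, 7²≡6, 8²≡21, 9²≡38, 10²≡14, 11²≡35, 12²≡15, 13²≡40, 14²≡24, 15²≡10, 16²≡41, 17²≡31, 18²≡23, 19²≡17, 20²≡13, 21²≡11 (mod 43).
The residues are {1, 4, 6, 9, 10, 11, 13, 14, 15, 16, 17, 21, 23, 24, 25, 31, 35, 36, 38, 40, 41}; the non-residues are the remaining 21 nonzero classes.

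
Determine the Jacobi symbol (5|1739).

Reciprocity: 5 ≡ 1 and 1739 ≡ 3 (mod 4), so (5/1739) = +(1739/5).
Reduce top mod 5: now compute (4/5).
Pull out 2^2: since 5 ≡ 5 (mod 8), (2/5) = -1, so (2/5)^2 = +1.
Reached (1/5) = 1. Collecting the sign flips along the way, the symbol is +1.

1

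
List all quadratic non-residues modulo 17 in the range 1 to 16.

3,5,6,7,10,11,12,14

Square k = 1,…,8 (k and 17−k give the same square):
1²=1, 2²=4, 3²=9, 4²=16, 5²≡8, 6²≡2, 7²≡15, 8²≡13 (mod 17).
The residues are {1, 2, 4, 8, 9, 13, 15, 16}; the non-residues are the remaining 8 nonzero classes.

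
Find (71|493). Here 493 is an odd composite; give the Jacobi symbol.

Reciprocity: 71 ≡ 3 and 493 ≡ 1 (mod 4), so (71/493) = +(493/71).
Reduce top mod 71: now compute (67/71).
Reciprocity: 67 ≡ 3 and 71 ≡ 3 (mod 4), so (67/71) = −(71/67).
Reduce top mod 67: now compute (4/67).
Pull out 2^2: since 67 ≡ 3 (mod 8), (2/67) = -1, so (2/67)^2 = +1.
Reached (1/67) = 1. Collecting the sign flips along the way, the symbol is -1.

-1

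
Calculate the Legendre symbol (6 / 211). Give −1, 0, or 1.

1

Pull out 2: since 211 ≡ 3 (mod 8), (2/211) = -1.
Reciprocity: 3 ≡ 3 and 211 ≡ 3 (mod 4), so (3/211) = −(211/3).
Reduce top mod 3: now compute (1/3).
Reached (1/3) = 1. Collecting the sign flips along the way, the symbol is +1.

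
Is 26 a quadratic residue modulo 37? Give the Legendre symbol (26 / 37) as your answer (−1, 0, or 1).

1

Pull out 2: since 37 ≡ 5 (mod 8), (2/37) = -1.
Reciprocity: 13 ≡ 1 and 37 ≡ 1 (mod 4), so (13/37) = +(37/13).
Reduce top mod 13: now compute (11/13).
Reciprocity: 11 ≡ 3 and 13 ≡ 1 (mod 4), so (11/13) = +(13/11).
Reduce top mod 11: now compute (2/11).
Pull out 2: since 11 ≡ 3 (mod 8), (2/11) = -1.
Reached (1/11) = 1. Collecting the sign flips along the way, the symbol is +1.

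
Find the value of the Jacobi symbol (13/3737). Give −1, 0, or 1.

-1

Reciprocity: 13 ≡ 1 and 3737 ≡ 1 (mod 4), so (13/3737) = +(3737/13).
Reduce top mod 13: now compute (6/13).
Pull out 2: since 13 ≡ 5 (mod 8), (2/13) = -1.
Reciprocity: 3 ≡ 3 and 13 ≡ 1 (mod 4), so (3/13) = +(13/3).
Reduce top mod 3: now compute (1/3).
Reached (1/3) = 1. Collecting the sign flips along the way, the symbol is -1.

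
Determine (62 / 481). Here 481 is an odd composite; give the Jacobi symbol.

1

Pull out 2: since 481 ≡ 1 (mod 8), (2/481) = +1.
Reciprocity: 31 ≡ 3 and 481 ≡ 1 (mod 4), so (31/481) = +(481/31).
Reduce top mod 31: now compute (16/31).
Pull out 2^4: since 31 ≡ 7 (mod 8), (2/31) = +1, so (2/31)^4 = +1.
Reached (1/31) = 1. Collecting the sign flips along the way, the symbol is +1.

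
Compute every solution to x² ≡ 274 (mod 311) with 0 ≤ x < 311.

98, 213

Since 311 ≡ 3 (mod 4), a square root of 274 is 274^((311+1)/4) = 274^78 mod 311.
Repeated squaring: 274^2≡125, 274^4≡75, 274^8≡27, 274^16≡107, 274^32≡253, 274^64≡254 (mod 311).
274^78 = 274^(64+8+4+2) ≡ 98 (mod 311).
Check: 98² = 9604 ≡ 274 (mod 311). The two roots are 98 and 213.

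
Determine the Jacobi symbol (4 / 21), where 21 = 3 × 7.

1

Pull out 2^2: since 21 ≡ 5 (mod 8), (2/21) = -1, so (2/21)^2 = +1.
Reached (1/21) = 1. Collecting the sign flips along the way, the symbol is +1.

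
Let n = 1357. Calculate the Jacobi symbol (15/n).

Reciprocity: 15 ≡ 3 and 1357 ≡ 1 (mod 4), so (15/1357) = +(1357/15).
Reduce top mod 15: now compute (7/15).
Reciprocity: 7 ≡ 3 and 15 ≡ 3 (mod 4), so (7/15) = −(15/7).
Reduce top mod 7: now compute (1/7).
Reached (1/7) = 1. Collecting the sign flips along the way, the symbol is -1.

-1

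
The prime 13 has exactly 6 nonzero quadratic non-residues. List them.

Square k = 1,…,6 (k and 13−k give the same square):
1²=1, 2²=4, 3²=9, 4²≡3, 5²≡12, 6²≡10 (mod 13).
The residues are {1, 3, 4, 9, 10, 12}; the non-residues are the remaining 6 nonzero classes.

2 5 6 7 8 11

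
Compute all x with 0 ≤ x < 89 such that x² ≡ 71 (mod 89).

89 ≡ 1 (mod 4), so we find a root by search.
Trying successive values, 31² = 961 ≡ 71 (mod 89). The other root is 89 − 31 = 58.

31, 58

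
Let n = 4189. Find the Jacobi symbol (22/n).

Pull out 2: since 4189 ≡ 5 (mod 8), (2/4189) = -1.
Reciprocity: 11 ≡ 3 and 4189 ≡ 1 (mod 4), so (11/4189) = +(4189/11).
Reduce top mod 11: now compute (9/11).
Reciprocity: 9 ≡ 1 and 11 ≡ 3 (mod 4), so (9/11) = +(11/9).
Reduce top mod 9: now compute (2/9).
Pull out 2: since 9 ≡ 1 (mod 8), (2/9) = +1.
Reached (1/9) = 1. Collecting the sign flips along the way, the symbol is -1.

-1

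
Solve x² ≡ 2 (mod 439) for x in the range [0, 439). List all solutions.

Since 439 ≡ 3 (mod 4), a square root of 2 is 2^((439+1)/4) = 2^110 mod 439.
Repeated squaring: 2^2≡4, 2^4≡16, 2^8≡256, 2^16≡125, 2^32≡260, 2^64≡433 (mod 439).
2^110 = 2^(64+32+8+4+2) ≡ 418 (mod 439).
Check: 418² = 174724 ≡ 2 (mod 439). The two roots are 21 and 418.

21, 418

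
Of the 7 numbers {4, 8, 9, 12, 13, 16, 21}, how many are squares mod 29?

(4/29) = +1 → QR.
(8/29) = -1 → non-residue.
(9/29) = +1 → QR.
(12/29) = -1 → non-residue.
(13/29) = +1 → QR.
(16/29) = +1 → QR.
(21/29) = -1 → non-residue.
Total quadratic residues among the 7: 4.

4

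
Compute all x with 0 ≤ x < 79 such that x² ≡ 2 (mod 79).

Since 79 ≡ 3 (mod 4), a square root of 2 is 2^((79+1)/4) = 2^20 mod 79.
Repeated squaring: 2^2≡4, 2^4≡16, 2^8≡19, 2^16≡45 (mod 79).
2^20 = 2^(16+4) ≡ 9 (mod 79).
Check: 9² = 81 ≡ 2 (mod 79). The two roots are 9 and 70.

9, 70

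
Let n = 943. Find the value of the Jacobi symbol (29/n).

-1

Reciprocity: 29 ≡ 1 and 943 ≡ 3 (mod 4), so (29/943) = +(943/29).
Reduce top mod 29: now compute (15/29).
Reciprocity: 15 ≡ 3 and 29 ≡ 1 (mod 4), so (15/29) = +(29/15).
Reduce top mod 15: now compute (14/15).
Pull out 2: since 15 ≡ 7 (mod 8), (2/15) = +1.
Reciprocity: 7 ≡ 3 and 15 ≡ 3 (mod 4), so (7/15) = −(15/7).
Reduce top mod 7: now compute (1/7).
Reached (1/7) = 1. Collecting the sign flips along the way, the symbol is -1.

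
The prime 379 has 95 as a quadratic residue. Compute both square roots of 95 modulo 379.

Since 379 ≡ 3 (mod 4), a square root of 95 is 95^((379+1)/4) = 95^95 mod 379.
Repeated squaring: 95^2≡308, 95^4≡114, 95^8≡110, 95^16≡351, 95^32≡26, 95^64≡297 (mod 379).
95^95 = 95^(64+16+8+4+2+1) ≡ 189 (mod 379).
Check: 189² = 35721 ≡ 95 (mod 379). The two roots are 189 and 190.

189, 190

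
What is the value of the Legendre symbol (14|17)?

-1

Pull out 2: since 17 ≡ 1 (mod 8), (2/17) = +1.
Reciprocity: 7 ≡ 3 and 17 ≡ 1 (mod 4), so (7/17) = +(17/7).
Reduce top mod 7: now compute (3/7).
Reciprocity: 3 ≡ 3 and 7 ≡ 3 (mod 4), so (3/7) = −(7/3).
Reduce top mod 3: now compute (1/3).
Reached (1/3) = 1. Collecting the sign flips along the way, the symbol is -1.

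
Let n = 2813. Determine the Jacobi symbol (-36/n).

First reduce: -36 ≡ 2777 (mod 2813).
Reciprocity: 2777 ≡ 1 and 2813 ≡ 1 (mod 4), so (2777/2813) = +(2813/2777).
Reduce top mod 2777: now compute (36/2777).
Pull out 2^2: since 2777 ≡ 1 (mod 8), (2/2777) = +1, so (2/2777)^2 = +1.
Reciprocity: 9 ≡ 1 and 2777 ≡ 1 (mod 4), so (9/2777) = +(2777/9).
Reduce top mod 9: now compute (5/9).
Reciprocity: 5 ≡ 1 and 9 ≡ 1 (mod 4), so (5/9) = +(9/5).
Reduce top mod 5: now compute (4/5).
Pull out 2^2: since 5 ≡ 5 (mod 8), (2/5) = -1, so (2/5)^2 = +1.
Reached (1/5) = 1. Collecting the sign flips along the way, the symbol is +1.

1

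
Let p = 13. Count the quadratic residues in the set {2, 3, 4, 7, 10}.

(2/13) = -1 → non-residue.
(3/13) = +1 → QR.
(4/13) = +1 → QR.
(7/13) = -1 → non-residue.
(10/13) = +1 → QR.
Total quadratic residues among the 5: 3.

3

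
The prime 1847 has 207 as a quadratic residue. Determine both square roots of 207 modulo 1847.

617, 1230

Since 1847 ≡ 3 (mod 4), a square root of 207 is 207^((1847+1)/4) = 207^462 mod 1847.
Repeated squaring: 207^2≡368, 207^4≡593, 207^8≡719, 207^16≡1648, 207^32≡814, 207^64≡1370, 207^128≡348, 207^256≡1049 (mod 1847).
207^462 = 207^(256+128+64+8+4+2) ≡ 617 (mod 1847).
Check: 617² = 380689 ≡ 207 (mod 1847). The two roots are 617 and 1230.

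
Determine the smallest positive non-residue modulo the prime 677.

2

(2/677) = −1, so 2 is the smallest positive non-residue mod 677.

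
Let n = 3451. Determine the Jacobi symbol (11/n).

Reciprocity: 11 ≡ 3 and 3451 ≡ 3 (mod 4), so (11/3451) = −(3451/11).
Reduce top mod 11: now compute (8/11).
Pull out 2^3: since 11 ≡ 3 (mod 8), (2/11) = -1, so (2/11)^3 = -1.
Reached (1/11) = 1. Collecting the sign flips along the way, the symbol is +1.

1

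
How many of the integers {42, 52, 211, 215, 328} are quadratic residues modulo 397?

(42/397) = +1 → QR.
(52/397) = -1 → non-residue.
(211/397) = -1 → non-residue.
(215/397) = -1 → non-residue.
(328/397) = +1 → QR.
Total quadratic residues among the 5: 2.

2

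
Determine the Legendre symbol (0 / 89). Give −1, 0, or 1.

Top reduces to 0: gcd > 1, so the symbol is 0.

0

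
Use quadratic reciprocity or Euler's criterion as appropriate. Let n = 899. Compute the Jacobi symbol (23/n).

-1

Reciprocity: 23 ≡ 3 and 899 ≡ 3 (mod 4), so (23/899) = −(899/23).
Reduce top mod 23: now compute (2/23).
Pull out 2: since 23 ≡ 7 (mod 8), (2/23) = +1.
Reached (1/23) = 1. Collecting the sign flips along the way, the symbol is -1.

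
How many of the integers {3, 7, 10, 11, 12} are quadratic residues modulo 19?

(3/19) = -1 → non-residue.
(7/19) = +1 → QR.
(10/19) = -1 → non-residue.
(11/19) = +1 → QR.
(12/19) = -1 → non-residue.
Total quadratic residues among the 5: 2.

2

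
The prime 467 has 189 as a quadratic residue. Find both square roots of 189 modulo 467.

Since 467 ≡ 3 (mod 4), a square root of 189 is 189^((467+1)/4) = 189^117 mod 467.
Repeated squaring: 189^2≡229, 189^4≡137, 189^8≡89, 189^16≡449, 189^32≡324, 189^64≡368 (mod 467).
189^117 = 189^(64+32+16+4+1) ≡ 225 (mod 467).
Check: 225² = 50625 ≡ 189 (mod 467). The two roots are 225 and 242.

225, 242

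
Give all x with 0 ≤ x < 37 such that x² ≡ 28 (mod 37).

18, 19

37 ≡ 1 (mod 4), so we find a root by search.
Trying successive values, 18² = 324 ≡ 28 (mod 37). The other root is 37 − 18 = 19.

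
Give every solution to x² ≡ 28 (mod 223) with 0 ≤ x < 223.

Since 223 ≡ 3 (mod 4), a square root of 28 is 28^((223+1)/4) = 28^56 mod 223.
Repeated squaring: 28^2≡115, 28^4≡68, 28^8≡164, 28^16≡136, 28^32≡210 (mod 223).
28^56 = 28^(32+16+8) ≡ 171 (mod 223).
Check: 171² = 29241 ≡ 28 (mod 223). The two roots are 52 and 171.

52, 171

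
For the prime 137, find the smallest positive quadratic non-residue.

(2/137) = +1, so 2 is a residue.
(3/137) = −1, so 3 is the smallest positive non-residue mod 137.

3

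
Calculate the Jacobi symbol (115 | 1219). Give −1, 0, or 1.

0

Reciprocity: 115 ≡ 3 and 1219 ≡ 3 (mod 4), so (115/1219) = −(1219/115).
Reduce top mod 115: now compute (69/115).
Reciprocity: 69 ≡ 1 and 115 ≡ 3 (mod 4), so (69/115) = +(115/69).
Reduce top mod 69: now compute (46/69).
Pull out 2: since 69 ≡ 5 (mod 8), (2/69) = -1.
Reciprocity: 23 ≡ 3 and 69 ≡ 1 (mod 4), so (23/69) = +(69/23).
Reduce top mod 23: now compute (0/23).
Top reduces to 0: gcd > 1, so the symbol is 0.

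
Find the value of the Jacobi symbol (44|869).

Pull out 2^2: since 869 ≡ 5 (mod 8), (2/869) = -1, so (2/869)^2 = +1.
Reciprocity: 11 ≡ 3 and 869 ≡ 1 (mod 4), so (11/869) = +(869/11).
Reduce top mod 11: now compute (0/11).
Top reduces to 0: gcd > 1, so the symbol is 0.

0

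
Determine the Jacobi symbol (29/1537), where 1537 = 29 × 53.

0

Reciprocity: 29 ≡ 1 and 1537 ≡ 1 (mod 4), so (29/1537) = +(1537/29).
Reduce top mod 29: now compute (0/29).
Top reduces to 0: gcd > 1, so the symbol is 0.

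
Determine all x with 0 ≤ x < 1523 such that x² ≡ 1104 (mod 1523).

Since 1523 ≡ 3 (mod 4), a square root of 1104 is 1104^((1523+1)/4) = 1104^381 mod 1523.
Repeated squaring: 1104^2≡416, 1104^4≡957, 1104^8≡526, 1104^16≡1013, 1104^32≡1190, 1104^64≡1233, 1104^128≡335, 1104^256≡1046 (mod 1523).
1104^381 = 1104^(256+64+32+16+8+4+1) ≡ 1036 (mod 1523).
Check: 1036² = 1073296 ≡ 1104 (mod 1523). The two roots are 487 and 1036.

487, 1036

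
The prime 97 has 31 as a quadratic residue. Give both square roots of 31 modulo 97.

97 ≡ 1 (mod 4), so we find a root by search.
Trying successive values, 15² = 225 ≡ 31 (mod 97). The other root is 97 − 15 = 82.

15, 82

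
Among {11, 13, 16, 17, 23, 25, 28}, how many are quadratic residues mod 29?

(11/29) = -1 → non-residue.
(13/29) = +1 → QR.
(16/29) = +1 → QR.
(17/29) = -1 → non-residue.
(23/29) = +1 → QR.
(25/29) = +1 → QR.
(28/29) = +1 → QR.
Total quadratic residues among the 7: 5.

5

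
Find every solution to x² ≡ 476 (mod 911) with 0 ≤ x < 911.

Since 911 ≡ 3 (mod 4), a square root of 476 is 476^((911+1)/4) = 476^228 mod 911.
Repeated squaring: 476^2≡648, 476^4≡844, 476^8≡845, 476^16≡712, 476^32≡428, 476^64≡73, 476^128≡774 (mod 911).
476^228 = 476^(128+64+32+4) ≡ 410 (mod 911).
Check: 410² = 168100 ≡ 476 (mod 911). The two roots are 410 and 501.

410, 501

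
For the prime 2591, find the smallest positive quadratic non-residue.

(2/2591) = +1, so 2 is a residue.
(3/2591) = +1, so 3 is a residue.
(4/2591) = +1, so 4 is a residue.
(5/2591) = +1, so 5 is a residue.
(6/2591) = +1, so 6 is a residue.
(7/2591) = −1, so 7 is the smallest positive non-residue mod 2591.

7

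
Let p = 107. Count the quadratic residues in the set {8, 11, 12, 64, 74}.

(8/107) = -1 → non-residue.
(11/107) = +1 → QR.
(12/107) = +1 → QR.
(64/107) = +1 → QR.
(74/107) = -1 → non-residue.
Total quadratic residues among the 5: 3.

3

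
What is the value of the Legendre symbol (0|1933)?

0

Top reduces to 0: gcd > 1, so the symbol is 0.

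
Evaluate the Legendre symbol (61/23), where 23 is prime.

Euler's criterion: (61/23) ≡ 15^11 (mod 23).
15^2 ≡ 18 (mod 23)
15^4 ≡ 2 (mod 23)
15^8 ≡ 4 (mod 23)
15^11 = 15^(8+2+1) ≡ 22 (mod 23).
Result is 22 ≡ −1, so (61/23) = −1.

-1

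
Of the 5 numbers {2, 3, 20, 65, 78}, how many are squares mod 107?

1

(2/107) = -1 → non-residue.
(3/107) = +1 → QR.
(20/107) = -1 → non-residue.
(65/107) = -1 → non-residue.
(78/107) = -1 → non-residue.
Total quadratic residues among the 5: 1.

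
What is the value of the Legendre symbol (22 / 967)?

Pull out 2: since 967 ≡ 7 (mod 8), (2/967) = +1.
Reciprocity: 11 ≡ 3 and 967 ≡ 3 (mod 4), so (11/967) = −(967/11).
Reduce top mod 11: now compute (10/11).
Pull out 2: since 11 ≡ 3 (mod 8), (2/11) = -1.
Reciprocity: 5 ≡ 1 and 11 ≡ 3 (mod 4), so (5/11) = +(11/5).
Reduce top mod 5: now compute (1/5).
Reached (1/5) = 1. Collecting the sign flips along the way, the symbol is +1.

1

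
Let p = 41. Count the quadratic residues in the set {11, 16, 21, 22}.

2

(11/41) = -1 → non-residue.
(16/41) = +1 → QR.
(21/41) = +1 → QR.
(22/41) = -1 → non-residue.
Total quadratic residues among the 4: 2.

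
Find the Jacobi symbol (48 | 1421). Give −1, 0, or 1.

Pull out 2^4: since 1421 ≡ 5 (mod 8), (2/1421) = -1, so (2/1421)^4 = +1.
Reciprocity: 3 ≡ 3 and 1421 ≡ 1 (mod 4), so (3/1421) = +(1421/3).
Reduce top mod 3: now compute (2/3).
Pull out 2: since 3 ≡ 3 (mod 8), (2/3) = -1.
Reached (1/3) = 1. Collecting the sign flips along the way, the symbol is -1.

-1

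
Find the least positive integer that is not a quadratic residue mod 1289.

(2/1289) = +1, so 2 is a residue.
(3/1289) = −1, so 3 is the smallest positive non-residue mod 1289.

3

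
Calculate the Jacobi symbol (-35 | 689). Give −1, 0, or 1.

-1

First reduce: -35 ≡ 654 (mod 689).
Pull out 2: since 689 ≡ 1 (mod 8), (2/689) = +1.
Reciprocity: 327 ≡ 3 and 689 ≡ 1 (mod 4), so (327/689) = +(689/327).
Reduce top mod 327: now compute (35/327).
Reciprocity: 35 ≡ 3 and 327 ≡ 3 (mod 4), so (35/327) = −(327/35).
Reduce top mod 35: now compute (12/35).
Pull out 2^2: since 35 ≡ 3 (mod 8), (2/35) = -1, so (2/35)^2 = +1.
Reciprocity: 3 ≡ 3 and 35 ≡ 3 (mod 4), so (3/35) = −(35/3).
Reduce top mod 3: now compute (2/3).
Pull out 2: since 3 ≡ 3 (mod 8), (2/3) = -1.
Reached (1/3) = 1. Collecting the sign flips along the way, the symbol is -1.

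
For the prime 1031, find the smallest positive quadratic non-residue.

(2/1031) = +1, so 2 is a residue.
(3/1031) = +1, so 3 is a residue.
(4/1031) = +1, so 4 is a residue.
(5/1031) = +1, so 5 is a residue.
(6/1031) = +1, so 6 is a residue.
(7/1031) = −1, so 7 is the smallest positive non-residue mod 1031.

7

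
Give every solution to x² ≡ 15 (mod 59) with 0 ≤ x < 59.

29, 30

Since 59 ≡ 3 (mod 4), a square root of 15 is 15^((59+1)/4) = 15^15 mod 59.
Repeated squaring: 15^2≡48, 15^4≡3, 15^8≡9 (mod 59).
15^15 = 15^(8+4+2+1) ≡ 29 (mod 59).
Check: 29² = 841 ≡ 15 (mod 59). The two roots are 29 and 30.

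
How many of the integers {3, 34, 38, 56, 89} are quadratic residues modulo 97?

(3/97) = +1 → QR.
(34/97) = -1 → non-residue.
(38/97) = -1 → non-residue.
(56/97) = -1 → non-residue.
(89/97) = +1 → QR.
Total quadratic residues among the 5: 2.

2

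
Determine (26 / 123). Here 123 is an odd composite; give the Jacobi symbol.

1

Pull out 2: since 123 ≡ 3 (mod 8), (2/123) = -1.
Reciprocity: 13 ≡ 1 and 123 ≡ 3 (mod 4), so (13/123) = +(123/13).
Reduce top mod 13: now compute (6/13).
Pull out 2: since 13 ≡ 5 (mod 8), (2/13) = -1.
Reciprocity: 3 ≡ 3 and 13 ≡ 1 (mod 4), so (3/13) = +(13/3).
Reduce top mod 3: now compute (1/3).
Reached (1/3) = 1. Collecting the sign flips along the way, the symbol is +1.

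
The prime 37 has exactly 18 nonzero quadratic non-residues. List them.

2, 5, 6, 8, 13, 14, 15, 17, 18, 19, 20, 22, 23, 24, 29, 31, 32, 35

Square k = 1,…,18 (k and 37−k give the same square):
1²=1, 2²=4, 3²=9, 4²=16, 5²=25, 6²=36, 7²≡12, 8²≡27, 9²≡7, 10²≡26, 11²≡10, 12²≡33, 13²≡21, 14²≡11, 15²≡3, 16²≡34, 17²≡30, 18²≡28 (mod 37).
The residues are {1, 3, 4, 7, 9, 10, 11, 12, 16, 21, 25, 26, 27, 28, 30, 33, 34, 36}; the non-residues are the remaining 18 nonzero classes.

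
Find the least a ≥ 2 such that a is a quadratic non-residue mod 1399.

(2/1399) = +1, so 2 is a residue.
(3/1399) = −1, so 3 is the smallest positive non-residue mod 1399.

3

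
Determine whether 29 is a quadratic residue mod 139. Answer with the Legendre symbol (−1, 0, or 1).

Reciprocity: 29 ≡ 1 and 139 ≡ 3 (mod 4), so (29/139) = +(139/29).
Reduce top mod 29: now compute (23/29).
Reciprocity: 23 ≡ 3 and 29 ≡ 1 (mod 4), so (23/29) = +(29/23).
Reduce top mod 23: now compute (6/23).
Pull out 2: since 23 ≡ 7 (mod 8), (2/23) = +1.
Reciprocity: 3 ≡ 3 and 23 ≡ 3 (mod 4), so (3/23) = −(23/3).
Reduce top mod 3: now compute (2/3).
Pull out 2: since 3 ≡ 3 (mod 8), (2/3) = -1.
Reached (1/3) = 1. Collecting the sign flips along the way, the symbol is +1.

1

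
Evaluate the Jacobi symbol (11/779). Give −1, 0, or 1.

Reciprocity: 11 ≡ 3 and 779 ≡ 3 (mod 4), so (11/779) = −(779/11).
Reduce top mod 11: now compute (9/11).
Reciprocity: 9 ≡ 1 and 11 ≡ 3 (mod 4), so (9/11) = +(11/9).
Reduce top mod 9: now compute (2/9).
Pull out 2: since 9 ≡ 1 (mod 8), (2/9) = +1.
Reached (1/9) = 1. Collecting the sign flips along the way, the symbol is -1.

-1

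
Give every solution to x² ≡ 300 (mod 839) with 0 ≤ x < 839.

410, 429

Since 839 ≡ 3 (mod 4), a square root of 300 is 300^((839+1)/4) = 300^210 mod 839.
Repeated squaring: 300^2≡227, 300^4≡350, 300^8≡6, 300^16≡36, 300^32≡457, 300^64≡777, 300^128≡488 (mod 839).
300^210 = 300^(128+64+16+2) ≡ 429 (mod 839).
Check: 429² = 184041 ≡ 300 (mod 839). The two roots are 410 and 429.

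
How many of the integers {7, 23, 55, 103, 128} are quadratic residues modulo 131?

(7/131) = +1 → QR.
(23/131) = -1 → non-residue.
(55/131) = +1 → QR.
(103/131) = -1 → non-residue.
(128/131) = -1 → non-residue.
Total quadratic residues among the 5: 2.

2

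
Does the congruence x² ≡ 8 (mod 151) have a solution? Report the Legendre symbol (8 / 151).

Pull out 2^3: since 151 ≡ 7 (mod 8), (2/151) = +1, so (2/151)^3 = +1.
Reached (1/151) = 1. Collecting the sign flips along the way, the symbol is +1.

1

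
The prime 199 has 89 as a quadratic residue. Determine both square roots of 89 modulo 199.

41, 158

Since 199 ≡ 3 (mod 4), a square root of 89 is 89^((199+1)/4) = 89^50 mod 199.
Repeated squaring: 89^2≡160, 89^4≡128, 89^8≡66, 89^16≡177, 89^32≡86 (mod 199).
89^50 = 89^(32+16+2) ≡ 158 (mod 199).
Check: 158² = 24964 ≡ 89 (mod 199). The two roots are 41 and 158.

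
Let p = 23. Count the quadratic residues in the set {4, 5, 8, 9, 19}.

(4/23) = +1 → QR.
(5/23) = -1 → non-residue.
(8/23) = +1 → QR.
(9/23) = +1 → QR.
(19/23) = -1 → non-residue.
Total quadratic residues among the 5: 3.

3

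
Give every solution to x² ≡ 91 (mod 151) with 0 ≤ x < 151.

Since 151 ≡ 3 (mod 4), a square root of 91 is 91^((151+1)/4) = 91^38 mod 151.
Repeated squaring: 91^2≡127, 91^4≡123, 91^8≡29, 91^16≡86, 91^32≡148 (mod 151).
91^38 = 91^(32+4+2) ≡ 98 (mod 151).
Check: 98² = 9604 ≡ 91 (mod 151). The two roots are 53 and 98.

53, 98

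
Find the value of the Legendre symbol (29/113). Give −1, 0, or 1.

-1

Euler's criterion: (29/113) ≡ 29^56 (mod 113).
29^2 ≡ 50 (mod 113)
29^4 ≡ 14 (mod 113)
29^8 ≡ 83 (mod 113)
29^16 ≡ 109 (mod 113)
29^32 ≡ 16 (mod 113)
29^56 = 29^(32+16+8) ≡ 112 (mod 113).
Result is 112 ≡ −1, so (29/113) = −1.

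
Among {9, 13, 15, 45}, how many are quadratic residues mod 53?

(9/53) = +1 → QR.
(13/53) = +1 → QR.
(15/53) = +1 → QR.
(45/53) = -1 → non-residue.
Total quadratic residues among the 4: 3.

3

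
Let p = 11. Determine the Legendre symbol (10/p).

-1

Euler's criterion: (10/11) ≡ 10^5 (mod 11).
10^2 ≡ 1 (mod 11)
10^4 ≡ 1 (mod 11)
10^5 = 10^(4+1) ≡ 10 (mod 11).
Result is 10 ≡ −1, so (10/11) = −1.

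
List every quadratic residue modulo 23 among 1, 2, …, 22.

1 2 3 4 6 8 9 12 13 16 18

Square k = 1,…,11 (k and 23−k give the same square):
1²=1, 2²=4, 3²=9, 4²=16, 5²≡2, 6²≡13, 7²≡3, 8²≡18, 9²≡12, 10²≡8, 11²≡6 (mod 23).
So the quadratic residues mod 23 are {1, 2, 3, 4, 6, 8, 9, 12, 13, 16, 18}.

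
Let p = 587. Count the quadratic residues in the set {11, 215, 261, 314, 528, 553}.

(11/587) = -1 → non-residue.
(215/587) = -1 → non-residue.
(261/587) = +1 → QR.
(314/587) = +1 → QR.
(528/587) = -1 → non-residue.
(553/587) = +1 → QR.
Total quadratic residues among the 6: 3.

3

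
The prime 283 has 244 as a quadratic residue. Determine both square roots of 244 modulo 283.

Since 283 ≡ 3 (mod 4), a square root of 244 is 244^((283+1)/4) = 244^71 mod 283.
Repeated squaring: 244^2≡106, 244^4≡199, 244^8≡264, 244^16≡78, 244^32≡141, 244^64≡71 (mod 283).
244^71 = 244^(64+4+2+1) ≡ 216 (mod 283).
Check: 216² = 46656 ≡ 244 (mod 283). The two roots are 67 and 216.

67, 216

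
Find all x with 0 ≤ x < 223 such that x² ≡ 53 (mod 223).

62, 161

Since 223 ≡ 3 (mod 4), a square root of 53 is 53^((223+1)/4) = 53^56 mod 223.
Repeated squaring: 53^2≡133, 53^4≡72, 53^8≡55, 53^16≡126, 53^32≡43 (mod 223).
53^56 = 53^(32+16+8) ≡ 62 (mod 223).
Check: 62² = 3844 ≡ 53 (mod 223). The two roots are 62 and 161.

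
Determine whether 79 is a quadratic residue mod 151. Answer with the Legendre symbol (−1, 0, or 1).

Reciprocity: 79 ≡ 3 and 151 ≡ 3 (mod 4), so (79/151) = −(151/79).
Reduce top mod 79: now compute (72/79).
Pull out 2^3: since 79 ≡ 7 (mod 8), (2/79) = +1, so (2/79)^3 = +1.
Reciprocity: 9 ≡ 1 and 79 ≡ 3 (mod 4), so (9/79) = +(79/9).
Reduce top mod 9: now compute (7/9).
Reciprocity: 7 ≡ 3 and 9 ≡ 1 (mod 4), so (7/9) = +(9/7).
Reduce top mod 7: now compute (2/7).
Pull out 2: since 7 ≡ 7 (mod 8), (2/7) = +1.
Reached (1/7) = 1. Collecting the sign flips along the way, the symbol is -1.

-1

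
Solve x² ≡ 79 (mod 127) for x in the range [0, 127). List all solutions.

29, 98

Since 127 ≡ 3 (mod 4), a square root of 79 is 79^((127+1)/4) = 79^32 mod 127.
Repeated squaring: 79^2≡18, 79^4≡70, 79^8≡74, 79^16≡15, 79^32≡98 (mod 127).
79^32 = 79^(32) ≡ 98 (mod 127).
Check: 98² = 9604 ≡ 79 (mod 127). The two roots are 29 and 98.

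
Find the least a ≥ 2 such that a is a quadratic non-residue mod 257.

3

(2/257) = +1, so 2 is a residue.
(3/257) = −1, so 3 is the smallest positive non-residue mod 257.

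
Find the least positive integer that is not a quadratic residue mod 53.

(2/53) = −1, so 2 is the smallest positive non-residue mod 53.

2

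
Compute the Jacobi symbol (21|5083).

1

Reciprocity: 21 ≡ 1 and 5083 ≡ 3 (mod 4), so (21/5083) = +(5083/21).
Reduce top mod 21: now compute (1/21).
Reached (1/21) = 1. Collecting the sign flips along the way, the symbol is +1.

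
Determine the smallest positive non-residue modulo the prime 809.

(2/809) = +1, so 2 is a residue.
(3/809) = −1, so 3 is the smallest positive non-residue mod 809.

3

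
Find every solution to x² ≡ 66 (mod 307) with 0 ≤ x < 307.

56, 251

Since 307 ≡ 3 (mod 4), a square root of 66 is 66^((307+1)/4) = 66^77 mod 307.
Repeated squaring: 66^2≡58, 66^4≡294, 66^8≡169, 66^16≡10, 66^32≡100, 66^64≡176 (mod 307).
66^77 = 66^(64+8+4+1) ≡ 251 (mod 307).
Check: 251² = 63001 ≡ 66 (mod 307). The two roots are 56 and 251.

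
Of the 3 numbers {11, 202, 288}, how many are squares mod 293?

(11/293) = -1 → non-residue.
(202/293) = +1 → QR.
(288/293) = -1 → non-residue.
Total quadratic residues among the 3: 1.

1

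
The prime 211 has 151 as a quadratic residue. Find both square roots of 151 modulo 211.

28, 183

Since 211 ≡ 3 (mod 4), a square root of 151 is 151^((211+1)/4) = 151^53 mod 211.
Repeated squaring: 151^2≡13, 151^4≡169, 151^8≡76, 151^16≡79, 151^32≡122 (mod 211).
151^53 = 151^(32+16+4+1) ≡ 183 (mod 211).
Check: 183² = 33489 ≡ 151 (mod 211). The two roots are 28 and 183.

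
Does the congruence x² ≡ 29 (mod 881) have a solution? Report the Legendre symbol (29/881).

-1

Euler's criterion: (29/881) ≡ 29^440 (mod 881).
29^2 ≡ 841 (mod 881)
29^4 ≡ 719 (mod 881)
29^8 ≡ 695 (mod 881)
29^16 ≡ 237 (mod 881)
29^32 ≡ 666 (mod 881)
29^64 ≡ 413 (mod 881)
29^128 ≡ 536 (mod 881)
29^256 ≡ 90 (mod 881)
29^440 = 29^(256+128+32+16+8) ≡ 880 (mod 881).
Result is 880 ≡ −1, so (29/881) = −1.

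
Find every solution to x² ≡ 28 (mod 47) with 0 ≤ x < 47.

Since 47 ≡ 3 (mod 4), a square root of 28 is 28^((47+1)/4) = 28^12 mod 47.
Repeated squaring: 28^2≡32, 28^4≡37, 28^8≡6 (mod 47).
28^12 = 28^(8+4) ≡ 34 (mod 47).
Check: 34² = 1156 ≡ 28 (mod 47). The two roots are 13 and 34.

13, 34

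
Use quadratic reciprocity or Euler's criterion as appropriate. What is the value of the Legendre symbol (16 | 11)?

Euler's criterion: (16/11) ≡ 5^5 (mod 11).
5^2 ≡ 3 (mod 11)
5^4 ≡ 9 (mod 11)
5^5 = 5^(4+1) ≡ 1 (mod 11).
Result is 1, so (16/11) = 1.

1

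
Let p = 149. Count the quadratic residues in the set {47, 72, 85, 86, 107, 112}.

(47/149) = +1 → QR.
(72/149) = -1 → non-residue.
(85/149) = +1 → QR.
(86/149) = +1 → QR.
(107/149) = +1 → QR.
(112/149) = +1 → QR.
Total quadratic residues among the 6: 5.

5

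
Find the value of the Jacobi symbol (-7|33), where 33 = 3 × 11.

-1

First reduce: -7 ≡ 26 (mod 33).
Pull out 2: since 33 ≡ 1 (mod 8), (2/33) = +1.
Reciprocity: 13 ≡ 1 and 33 ≡ 1 (mod 4), so (13/33) = +(33/13).
Reduce top mod 13: now compute (7/13).
Reciprocity: 7 ≡ 3 and 13 ≡ 1 (mod 4), so (7/13) = +(13/7).
Reduce top mod 7: now compute (6/7).
Pull out 2: since 7 ≡ 7 (mod 8), (2/7) = +1.
Reciprocity: 3 ≡ 3 and 7 ≡ 3 (mod 4), so (3/7) = −(7/3).
Reduce top mod 3: now compute (1/3).
Reached (1/3) = 1. Collecting the sign flips along the way, the symbol is -1.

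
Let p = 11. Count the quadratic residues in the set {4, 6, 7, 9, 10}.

2

(4/11) = +1 → QR.
(6/11) = -1 → non-residue.
(7/11) = -1 → non-residue.
(9/11) = +1 → QR.
(10/11) = -1 → non-residue.
Total quadratic residues among the 5: 2.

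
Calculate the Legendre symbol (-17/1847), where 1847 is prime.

1

First reduce: -17 ≡ 1830 (mod 1847).
Pull out 2: since 1847 ≡ 7 (mod 8), (2/1847) = +1.
Reciprocity: 915 ≡ 3 and 1847 ≡ 3 (mod 4), so (915/1847) = −(1847/915).
Reduce top mod 915: now compute (17/915).
Reciprocity: 17 ≡ 1 and 915 ≡ 3 (mod 4), so (17/915) = +(915/17).
Reduce top mod 17: now compute (14/17).
Pull out 2: since 17 ≡ 1 (mod 8), (2/17) = +1.
Reciprocity: 7 ≡ 3 and 17 ≡ 1 (mod 4), so (7/17) = +(17/7).
Reduce top mod 7: now compute (3/7).
Reciprocity: 3 ≡ 3 and 7 ≡ 3 (mod 4), so (3/7) = −(7/3).
Reduce top mod 3: now compute (1/3).
Reached (1/3) = 1. Collecting the sign flips along the way, the symbol is +1.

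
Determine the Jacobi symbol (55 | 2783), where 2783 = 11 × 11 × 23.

Reciprocity: 55 ≡ 3 and 2783 ≡ 3 (mod 4), so (55/2783) = −(2783/55).
Reduce top mod 55: now compute (33/55).
Reciprocity: 33 ≡ 1 and 55 ≡ 3 (mod 4), so (33/55) = +(55/33).
Reduce top mod 33: now compute (22/33).
Pull out 2: since 33 ≡ 1 (mod 8), (2/33) = +1.
Reciprocity: 11 ≡ 3 and 33 ≡ 1 (mod 4), so (11/33) = +(33/11).
Reduce top mod 11: now compute (0/11).
Top reduces to 0: gcd > 1, so the symbol is 0.

0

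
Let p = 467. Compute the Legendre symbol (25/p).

1

Reciprocity: 25 ≡ 1 and 467 ≡ 3 (mod 4), so (25/467) = +(467/25).
Reduce top mod 25: now compute (17/25).
Reciprocity: 17 ≡ 1 and 25 ≡ 1 (mod 4), so (17/25) = +(25/17).
Reduce top mod 17: now compute (8/17).
Pull out 2^3: since 17 ≡ 1 (mod 8), (2/17) = +1, so (2/17)^3 = +1.
Reached (1/17) = 1. Collecting the sign flips along the way, the symbol is +1.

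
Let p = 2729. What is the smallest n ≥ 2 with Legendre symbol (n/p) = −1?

3

(2/2729) = +1, so 2 is a residue.
(3/2729) = −1, so 3 is the smallest positive non-residue mod 2729.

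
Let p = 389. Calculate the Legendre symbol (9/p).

1

Reciprocity: 9 ≡ 1 and 389 ≡ 1 (mod 4), so (9/389) = +(389/9).
Reduce top mod 9: now compute (2/9).
Pull out 2: since 9 ≡ 1 (mod 8), (2/9) = +1.
Reached (1/9) = 1. Collecting the sign flips along the way, the symbol is +1.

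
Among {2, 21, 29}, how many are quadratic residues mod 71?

(2/71) = +1 → QR.
(21/71) = -1 → non-residue.
(29/71) = +1 → QR.
Total quadratic residues among the 3: 2.

2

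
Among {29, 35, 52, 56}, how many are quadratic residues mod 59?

(29/59) = +1 → QR.
(35/59) = +1 → QR.
(52/59) = -1 → non-residue.
(56/59) = -1 → non-residue.
Total quadratic residues among the 4: 2.

2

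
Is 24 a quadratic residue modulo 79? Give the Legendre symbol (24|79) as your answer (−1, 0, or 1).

-1

Pull out 2^3: since 79 ≡ 7 (mod 8), (2/79) = +1, so (2/79)^3 = +1.
Reciprocity: 3 ≡ 3 and 79 ≡ 3 (mod 4), so (3/79) = −(79/3).
Reduce top mod 3: now compute (1/3).
Reached (1/3) = 1. Collecting the sign flips along the way, the symbol is -1.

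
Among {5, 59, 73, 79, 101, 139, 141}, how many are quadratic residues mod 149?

2

(5/149) = +1 → QR.
(59/149) = -1 → non-residue.
(73/149) = +1 → QR.
(79/149) = -1 → non-residue.
(101/149) = -1 → non-residue.
(139/149) = -1 → non-residue.
(141/149) = -1 → non-residue.
Total quadratic residues among the 7: 2.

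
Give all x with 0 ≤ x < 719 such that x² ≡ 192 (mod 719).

Since 719 ≡ 3 (mod 4), a square root of 192 is 192^((719+1)/4) = 192^180 mod 719.
Repeated squaring: 192^2≡195, 192^4≡637, 192^8≡253, 192^16≡18, 192^32≡324, 192^64≡2, 192^128≡4 (mod 719).
192^180 = 192^(128+32+16+4) ≡ 363 (mod 719).
Check: 363² = 131769 ≡ 192 (mod 719). The two roots are 356 and 363.

356, 363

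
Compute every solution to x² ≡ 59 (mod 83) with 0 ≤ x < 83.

15, 68

Since 83 ≡ 3 (mod 4), a square root of 59 is 59^((83+1)/4) = 59^21 mod 83.
Repeated squaring: 59^2≡78, 59^4≡25, 59^8≡44, 59^16≡27 (mod 83).
59^21 = 59^(16+4+1) ≡ 68 (mod 83).
Check: 68² = 4624 ≡ 59 (mod 83). The two roots are 15 and 68.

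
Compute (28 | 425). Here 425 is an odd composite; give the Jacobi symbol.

Pull out 2^2: since 425 ≡ 1 (mod 8), (2/425) = +1, so (2/425)^2 = +1.
Reciprocity: 7 ≡ 3 and 425 ≡ 1 (mod 4), so (7/425) = +(425/7).
Reduce top mod 7: now compute (5/7).
Reciprocity: 5 ≡ 1 and 7 ≡ 3 (mod 4), so (5/7) = +(7/5).
Reduce top mod 5: now compute (2/5).
Pull out 2: since 5 ≡ 5 (mod 8), (2/5) = -1.
Reached (1/5) = 1. Collecting the sign flips along the way, the symbol is -1.

-1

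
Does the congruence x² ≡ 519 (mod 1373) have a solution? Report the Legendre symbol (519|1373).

Reciprocity: 519 ≡ 3 and 1373 ≡ 1 (mod 4), so (519/1373) = +(1373/519).
Reduce top mod 519: now compute (335/519).
Reciprocity: 335 ≡ 3 and 519 ≡ 3 (mod 4), so (335/519) = −(519/335).
Reduce top mod 335: now compute (184/335).
Pull out 2^3: since 335 ≡ 7 (mod 8), (2/335) = +1, so (2/335)^3 = +1.
Reciprocity: 23 ≡ 3 and 335 ≡ 3 (mod 4), so (23/335) = −(335/23).
Reduce top mod 23: now compute (13/23).
Reciprocity: 13 ≡ 1 and 23 ≡ 3 (mod 4), so (13/23) = +(23/13).
Reduce top mod 13: now compute (10/13).
Pull out 2: since 13 ≡ 5 (mod 8), (2/13) = -1.
Reciprocity: 5 ≡ 1 and 13 ≡ 1 (mod 4), so (5/13) = +(13/5).
Reduce top mod 5: now compute (3/5).
Reciprocity: 3 ≡ 3 and 5 ≡ 1 (mod 4), so (3/5) = +(5/3).
Reduce top mod 3: now compute (2/3).
Pull out 2: since 3 ≡ 3 (mod 8), (2/3) = -1.
Reached (1/3) = 1. Collecting the sign flips along the way, the symbol is +1.

1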